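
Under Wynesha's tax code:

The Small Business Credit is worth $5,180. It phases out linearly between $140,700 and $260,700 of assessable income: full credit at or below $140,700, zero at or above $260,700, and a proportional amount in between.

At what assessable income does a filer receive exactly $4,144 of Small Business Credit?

$164,700

$4,144 is 4,144/5,180 of the full $5,180, so 1,036/5,180 of the $120,000 range has been used: income = $140,700 + $120,000 × 1,036/5,180 = $164,700.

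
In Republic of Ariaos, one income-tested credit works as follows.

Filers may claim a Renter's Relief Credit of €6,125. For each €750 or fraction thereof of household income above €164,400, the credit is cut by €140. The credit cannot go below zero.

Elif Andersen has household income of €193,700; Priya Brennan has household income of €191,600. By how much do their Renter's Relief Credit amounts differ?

Elif (€193,700): Renter's Relief Credit: income exceeds €164,400 by €29,300, which is 40 full-or-partial €750 increments; reduction = 40 × €140 = €5,600, leaving €525.
Priya (€191,600): Renter's Relief Credit: income exceeds €164,400 by €27,200, which is 37 full-or-partial €750 increments; reduction = 37 × €140 = €5,180, leaving €945.
Difference: |€525 − €945| = €420.

€420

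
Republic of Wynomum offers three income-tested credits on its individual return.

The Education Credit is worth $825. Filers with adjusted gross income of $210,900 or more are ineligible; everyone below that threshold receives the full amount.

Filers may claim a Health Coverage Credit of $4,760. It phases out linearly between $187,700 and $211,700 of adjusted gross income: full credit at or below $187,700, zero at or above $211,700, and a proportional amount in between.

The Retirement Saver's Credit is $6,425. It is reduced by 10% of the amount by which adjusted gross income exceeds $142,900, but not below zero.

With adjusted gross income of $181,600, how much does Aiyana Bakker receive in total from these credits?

Education Credit: $181,600 is below the $210,900 cutoff, so the full $825 applies.
Health Coverage Credit: $181,600 is at or below the $187,700 threshold, so the full $4,760 applies.
Retirement Saver's Credit: 10% of the $38,700 excess over $142,900 is $3,870; credit = $6,425 − $3,870 = $2,555.
Total: $825 + $4,760 + $2,555 = $8,140.

$8,140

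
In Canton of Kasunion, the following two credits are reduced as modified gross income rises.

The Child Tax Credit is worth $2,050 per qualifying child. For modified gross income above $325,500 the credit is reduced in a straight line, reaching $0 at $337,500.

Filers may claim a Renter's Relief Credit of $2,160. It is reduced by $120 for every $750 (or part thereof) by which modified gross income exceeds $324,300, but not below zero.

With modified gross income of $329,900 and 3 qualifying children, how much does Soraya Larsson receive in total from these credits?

$5,095

Child Tax Credit: base = 3 × $2,050 = $6,150. $329,900 is $4,400 into a $12,000 phase-out range, leaving 7,600/12,000 of the credit: $6,150 × 7,600/12,000 = $3,895.
Renter's Relief Credit: income exceeds $324,300 by $5,600, which is 8 full-or-partial $750 increments; reduction = 8 × $120 = $960, leaving $1,200.
Total: $3,895 + $1,200 = $5,095.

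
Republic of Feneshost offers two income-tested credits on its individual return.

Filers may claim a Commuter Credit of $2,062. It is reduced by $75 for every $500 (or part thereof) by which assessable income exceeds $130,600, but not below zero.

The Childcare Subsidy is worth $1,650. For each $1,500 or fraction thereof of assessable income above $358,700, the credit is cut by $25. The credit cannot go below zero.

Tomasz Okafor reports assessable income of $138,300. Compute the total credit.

$2,512

Commuter Credit: income exceeds $130,600 by $7,700, which is 16 full-or-partial $500 increments; reduction = 16 × $75 = $1,200, leaving $862.
Childcare Subsidy: $138,300 is at or below the $358,700 threshold, so the full $1,650 applies.
Total: $862 + $1,650 = $2,512.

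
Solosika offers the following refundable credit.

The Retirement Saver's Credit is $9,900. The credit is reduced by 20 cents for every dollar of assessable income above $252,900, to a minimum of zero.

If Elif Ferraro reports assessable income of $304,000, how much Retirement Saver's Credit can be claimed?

Retirement Saver's Credit: 20% of the $51,100 excess over $252,900 is $10,220 ≥ base, so the credit is $0.

$0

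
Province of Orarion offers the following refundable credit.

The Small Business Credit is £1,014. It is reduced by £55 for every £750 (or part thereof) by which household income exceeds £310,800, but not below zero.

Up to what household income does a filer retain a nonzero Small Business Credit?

After 18 increments the reduction is 18 × £55 = £990, leaving £24; one more increment wipes it out. Increment 18 ends at excess 18 × £750 = £13,500, so the highest qualifying income is £310,800 + £13,500 = £324,300.

£324,300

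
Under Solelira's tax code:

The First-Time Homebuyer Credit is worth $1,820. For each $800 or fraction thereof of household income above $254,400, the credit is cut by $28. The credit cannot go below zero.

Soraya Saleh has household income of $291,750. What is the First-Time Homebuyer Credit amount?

$504

First-Time Homebuyer Credit: income exceeds $254,400 by $37,350, which is 47 full-or-partial $800 increments; reduction = 47 × $28 = $1,316, leaving $504.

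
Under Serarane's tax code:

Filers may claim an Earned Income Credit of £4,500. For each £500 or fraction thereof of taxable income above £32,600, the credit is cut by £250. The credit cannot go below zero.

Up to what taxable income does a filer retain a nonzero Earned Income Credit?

£41,100

After 17 increments the reduction is 17 × £250 = £4,250, leaving £250; one more increment wipes it out. Increment 17 ends at excess 17 × £500 = £8,500, so the highest qualifying income is £32,600 + £8,500 = £41,100.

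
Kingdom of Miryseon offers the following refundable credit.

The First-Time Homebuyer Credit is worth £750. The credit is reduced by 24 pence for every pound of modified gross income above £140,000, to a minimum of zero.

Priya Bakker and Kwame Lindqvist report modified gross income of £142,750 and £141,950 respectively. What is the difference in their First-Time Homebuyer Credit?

£192

Priya (£142,750): First-Time Homebuyer Credit: 24% of the £2,750 excess over £140,000 is £660; credit = £750 − £660 = £90.
Kwame (£141,950): First-Time Homebuyer Credit: 24% of the £1,950 excess over £140,000 is £468; credit = £750 − £468 = £282.
Difference: |£90 − £282| = £192.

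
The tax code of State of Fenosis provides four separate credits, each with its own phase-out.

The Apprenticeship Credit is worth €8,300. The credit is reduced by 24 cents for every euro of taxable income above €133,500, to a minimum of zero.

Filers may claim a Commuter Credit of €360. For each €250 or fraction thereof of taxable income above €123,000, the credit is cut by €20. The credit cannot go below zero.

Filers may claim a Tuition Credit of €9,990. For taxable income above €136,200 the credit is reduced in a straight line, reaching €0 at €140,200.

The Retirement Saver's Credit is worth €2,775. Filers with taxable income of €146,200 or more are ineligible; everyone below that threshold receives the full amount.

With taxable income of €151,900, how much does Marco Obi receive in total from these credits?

€3,884

Apprenticeship Credit: 24% of the €18,400 excess over €133,500 is €4,416; credit = €8,300 − €4,416 = €3,884.
Commuter Credit: income exceeds €123,000 by €28,900 → 116 increments × €20 = €2,320 ≥ base, so the credit is €0.
Tuition Credit: €151,900 is at or above €140,200, so the credit is €0.
Retirement Saver's Credit: €151,900 meets or exceeds the €146,200 cutoff, so the credit is €0.
Total: €3,884 + €0 + €0 + €0 = €3,884.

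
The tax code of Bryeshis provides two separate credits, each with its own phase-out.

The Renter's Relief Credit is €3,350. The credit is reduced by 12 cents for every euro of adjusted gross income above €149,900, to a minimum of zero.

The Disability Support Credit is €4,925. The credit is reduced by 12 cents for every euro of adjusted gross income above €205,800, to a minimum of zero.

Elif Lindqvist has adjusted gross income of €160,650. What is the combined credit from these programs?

€6,985

Renter's Relief Credit: 12% of the €10,750 excess over €149,900 is €1,290; credit = €3,350 − €1,290 = €2,060.
Disability Support Credit: €160,650 is at or below the €205,800 threshold, so the full €4,925 applies.
Total: €2,060 + €4,925 = €6,985.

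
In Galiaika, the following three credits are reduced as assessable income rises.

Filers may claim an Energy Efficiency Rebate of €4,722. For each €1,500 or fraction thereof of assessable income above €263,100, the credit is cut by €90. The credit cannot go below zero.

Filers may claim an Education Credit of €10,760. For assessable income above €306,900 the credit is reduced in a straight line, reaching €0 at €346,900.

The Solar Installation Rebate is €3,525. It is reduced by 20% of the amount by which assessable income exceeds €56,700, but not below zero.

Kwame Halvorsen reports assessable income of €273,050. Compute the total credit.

Energy Efficiency Rebate: income exceeds €263,100 by €9,950, which is 7 full-or-partial €1,500 increments; reduction = 7 × €90 = €630, leaving €4,092.
Education Credit: €273,050 is at or below the €306,900 threshold, so the full €10,760 applies.
Solar Installation Rebate: 20% of the €216,350 excess over €56,700 is €43,270 ≥ base, so the credit is €0.
Total: €4,092 + €10,760 + €0 = €14,852.

€14,852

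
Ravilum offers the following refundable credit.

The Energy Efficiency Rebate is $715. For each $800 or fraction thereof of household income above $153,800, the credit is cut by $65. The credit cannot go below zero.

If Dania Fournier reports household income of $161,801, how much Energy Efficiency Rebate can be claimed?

$0

Energy Efficiency Rebate: income exceeds $153,800 by $8,001 → 11 increments × $65 = $715 ≥ base, so the credit is $0.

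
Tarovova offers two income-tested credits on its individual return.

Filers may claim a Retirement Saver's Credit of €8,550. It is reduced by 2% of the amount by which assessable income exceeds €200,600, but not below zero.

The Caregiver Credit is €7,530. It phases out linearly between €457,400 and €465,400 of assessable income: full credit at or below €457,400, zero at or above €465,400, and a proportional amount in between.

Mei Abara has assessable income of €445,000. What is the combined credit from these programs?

Retirement Saver's Credit: 2% of the €244,400 excess over €200,600 is €4,888; credit = €8,550 − €4,888 = €3,662.
Caregiver Credit: €445,000 is at or below the €457,400 threshold, so the full €7,530 applies.
Total: €3,662 + €7,530 = €11,192.

€11,192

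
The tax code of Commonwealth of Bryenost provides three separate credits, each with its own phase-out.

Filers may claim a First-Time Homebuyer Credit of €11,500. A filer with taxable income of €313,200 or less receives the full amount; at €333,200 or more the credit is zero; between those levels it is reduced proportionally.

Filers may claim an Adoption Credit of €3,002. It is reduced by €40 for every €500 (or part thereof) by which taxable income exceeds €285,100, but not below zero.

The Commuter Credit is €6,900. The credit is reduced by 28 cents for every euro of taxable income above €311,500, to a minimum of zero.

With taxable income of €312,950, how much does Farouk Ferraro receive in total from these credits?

€18,756

First-Time Homebuyer Credit: €312,950 is at or below the €313,200 threshold, so the full €11,500 applies.
Adoption Credit: income exceeds €285,100 by €27,850, which is 56 full-or-partial €500 increments; reduction = 56 × €40 = €2,240, leaving €762.
Commuter Credit: 28% of the €1,450 excess over €311,500 is €406; credit = €6,900 − €406 = €6,494.
Total: €11,500 + €762 + €6,494 = €18,756.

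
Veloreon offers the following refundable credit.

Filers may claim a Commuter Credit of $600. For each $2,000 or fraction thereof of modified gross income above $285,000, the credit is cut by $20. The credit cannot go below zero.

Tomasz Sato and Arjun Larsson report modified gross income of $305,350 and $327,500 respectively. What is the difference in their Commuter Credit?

$220

Tomasz ($305,350): Commuter Credit: income exceeds $285,000 by $20,350, which is 11 full-or-partial $2,000 increments; reduction = 11 × $20 = $220, leaving $380.
Arjun ($327,500): Commuter Credit: income exceeds $285,000 by $42,500, which is 22 full-or-partial $2,000 increments; reduction = 22 × $20 = $440, leaving $160.
Difference: |$380 − $160| = $220.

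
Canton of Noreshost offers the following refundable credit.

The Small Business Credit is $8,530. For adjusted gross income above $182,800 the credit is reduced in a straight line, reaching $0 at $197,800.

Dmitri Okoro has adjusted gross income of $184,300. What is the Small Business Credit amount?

Small Business Credit: $184,300 is $1,500 into a $15,000 phase-out range, leaving 13,500/15,000 of the credit: $8,530 × 13,500/15,000 = $7,677.

$7,677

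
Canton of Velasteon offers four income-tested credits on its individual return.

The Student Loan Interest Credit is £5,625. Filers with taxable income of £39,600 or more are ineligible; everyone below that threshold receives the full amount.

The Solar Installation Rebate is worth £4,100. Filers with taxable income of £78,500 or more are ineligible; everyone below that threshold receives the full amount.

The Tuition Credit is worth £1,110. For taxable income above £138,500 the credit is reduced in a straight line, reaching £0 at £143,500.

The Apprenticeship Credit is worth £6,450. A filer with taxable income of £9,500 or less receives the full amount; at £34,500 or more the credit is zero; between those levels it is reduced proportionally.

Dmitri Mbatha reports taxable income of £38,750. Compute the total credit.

Student Loan Interest Credit: £38,750 is below the £39,600 cutoff, so the full £5,625 applies.
Solar Installation Rebate: £38,750 is below the £78,500 cutoff, so the full £4,100 applies.
Tuition Credit: £38,750 is at or below the £138,500 threshold, so the full £1,110 applies.
Apprenticeship Credit: £38,750 is at or above £34,500, so the credit is £0.
Total: £5,625 + £4,100 + £1,110 + £0 = £10,835.

£10,835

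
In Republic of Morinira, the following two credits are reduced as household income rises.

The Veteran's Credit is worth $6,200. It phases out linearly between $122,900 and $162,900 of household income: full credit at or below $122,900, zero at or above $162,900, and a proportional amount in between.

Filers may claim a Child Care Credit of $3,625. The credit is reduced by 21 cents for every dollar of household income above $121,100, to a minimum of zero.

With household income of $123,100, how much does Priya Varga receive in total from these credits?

$9,374

Veteran's Credit: $123,100 is $200 into a $40,000 phase-out range, leaving 39,800/40,000 of the credit: $6,200 × 39,800/40,000 = $6,169.
Child Care Credit: 21% of the $2,000 excess over $121,100 is $420; credit = $3,625 − $420 = $3,205.
Total: $6,169 + $3,205 = $9,374.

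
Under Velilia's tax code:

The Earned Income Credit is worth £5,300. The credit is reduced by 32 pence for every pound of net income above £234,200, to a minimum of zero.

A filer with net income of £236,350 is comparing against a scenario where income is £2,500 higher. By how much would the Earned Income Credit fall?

At £236,350 — 32% of the £2,150 excess over £234,200 is £688; credit = £5,300 − £688 = £4,612.
At £238,850 — 32% of the £4,650 excess over £234,200 is £1,488; credit = £5,300 − £1,488 = £3,812.
Lost: £4,612 − £3,812 = £800.

£800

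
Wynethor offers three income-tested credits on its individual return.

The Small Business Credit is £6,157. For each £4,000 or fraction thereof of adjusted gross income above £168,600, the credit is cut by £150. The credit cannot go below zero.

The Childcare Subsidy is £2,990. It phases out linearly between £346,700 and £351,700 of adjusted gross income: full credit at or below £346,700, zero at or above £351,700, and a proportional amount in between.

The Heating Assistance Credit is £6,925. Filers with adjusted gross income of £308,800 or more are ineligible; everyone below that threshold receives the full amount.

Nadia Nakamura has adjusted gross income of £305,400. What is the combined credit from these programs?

£10,822

Small Business Credit: income exceeds £168,600 by £136,800, which is 35 full-or-partial £4,000 increments; reduction = 35 × £150 = £5,250, leaving £907.
Childcare Subsidy: £305,400 is at or below the £346,700 threshold, so the full £2,990 applies.
Heating Assistance Credit: £305,400 is below the £308,800 cutoff, so the full £6,925 applies.
Total: £907 + £2,990 + £6,925 = £10,822.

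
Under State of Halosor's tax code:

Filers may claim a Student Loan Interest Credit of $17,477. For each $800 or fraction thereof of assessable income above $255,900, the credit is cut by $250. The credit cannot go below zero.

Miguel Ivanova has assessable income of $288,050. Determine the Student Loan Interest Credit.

$7,227

Student Loan Interest Credit: income exceeds $255,900 by $32,150, which is 41 full-or-partial $800 increments; reduction = 41 × $250 = $10,250, leaving $7,227.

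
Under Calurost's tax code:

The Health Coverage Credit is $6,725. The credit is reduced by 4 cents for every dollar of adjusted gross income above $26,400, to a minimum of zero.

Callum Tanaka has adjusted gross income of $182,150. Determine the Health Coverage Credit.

Health Coverage Credit: 4% of the $155,750 excess over $26,400 is $6,230; credit = $6,725 − $6,230 = $495.

$495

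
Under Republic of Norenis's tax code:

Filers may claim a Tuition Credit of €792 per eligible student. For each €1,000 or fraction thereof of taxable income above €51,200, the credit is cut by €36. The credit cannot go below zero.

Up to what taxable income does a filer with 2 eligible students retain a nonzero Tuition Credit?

Full credit = 2 × €792 = €1,584.
After 43 increments the reduction is 43 × €36 = €1,548, leaving €36; one more increment wipes it out. Increment 43 ends at excess 43 × €1,000 = €43,000, so the highest qualifying income is €51,200 + €43,000 = €94,200.

€94,200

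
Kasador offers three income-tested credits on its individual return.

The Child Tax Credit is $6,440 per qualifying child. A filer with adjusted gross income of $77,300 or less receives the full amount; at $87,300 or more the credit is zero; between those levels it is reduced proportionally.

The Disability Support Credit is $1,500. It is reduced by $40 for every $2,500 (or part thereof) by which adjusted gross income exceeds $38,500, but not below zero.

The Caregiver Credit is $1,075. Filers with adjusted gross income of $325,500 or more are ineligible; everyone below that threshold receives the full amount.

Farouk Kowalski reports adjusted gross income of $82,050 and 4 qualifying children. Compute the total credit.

Child Tax Credit: base = 4 × $6,440 = $25,760. $82,050 is $4,750 into a $10,000 phase-out range, leaving 5,250/10,000 of the credit: $25,760 × 5,250/10,000 = $13,524.
Disability Support Credit: income exceeds $38,500 by $43,550, which is 18 full-or-partial $2,500 increments; reduction = 18 × $40 = $720, leaving $780.
Caregiver Credit: $82,050 is below the $325,500 cutoff, so the full $1,075 applies.
Total: $13,524 + $780 + $1,075 = $15,379.

$15,379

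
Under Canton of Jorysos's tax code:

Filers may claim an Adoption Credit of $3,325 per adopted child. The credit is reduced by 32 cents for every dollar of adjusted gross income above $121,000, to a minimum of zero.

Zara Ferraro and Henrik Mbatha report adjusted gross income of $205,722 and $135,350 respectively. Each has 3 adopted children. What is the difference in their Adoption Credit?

$5,383

Zara ($205,722): Adoption Credit: base = 3 × $3,325 = $9,975. 32% of the $84,722 excess over $121,000 is $27,111.04 ≥ base, so the credit is $0.
Henrik ($135,350): Adoption Credit: base = 3 × $3,325 = $9,975. 32% of the $14,350 excess over $121,000 is $4,592; credit = $9,975 − $4,592 = $5,383.
Difference: |$0 − $5,383| = $5,383.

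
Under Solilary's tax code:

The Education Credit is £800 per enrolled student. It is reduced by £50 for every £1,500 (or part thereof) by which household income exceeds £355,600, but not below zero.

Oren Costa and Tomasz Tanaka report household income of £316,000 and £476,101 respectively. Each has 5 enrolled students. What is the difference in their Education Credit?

Oren (£316,000): Education Credit: base = 5 × £800 = £4,000. £316,000 is at or below the £355,600 threshold, so the full £4,000 applies.
Tomasz (£476,101): Education Credit: base = 5 × £800 = £4,000. income exceeds £355,600 by £120,501 → 81 increments × £50 = £4,050 ≥ base, so the credit is £0.
Difference: |£4,000 − £0| = £4,000.

£4,000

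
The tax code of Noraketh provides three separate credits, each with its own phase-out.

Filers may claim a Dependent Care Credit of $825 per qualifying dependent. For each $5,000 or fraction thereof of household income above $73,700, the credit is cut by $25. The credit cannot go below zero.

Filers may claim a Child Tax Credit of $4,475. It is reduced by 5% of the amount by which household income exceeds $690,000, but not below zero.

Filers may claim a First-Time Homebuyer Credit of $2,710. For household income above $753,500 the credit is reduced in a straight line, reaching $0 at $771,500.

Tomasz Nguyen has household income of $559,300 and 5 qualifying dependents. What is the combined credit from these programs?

$8,860

Dependent Care Credit: base = 5 × $825 = $4,125. income exceeds $73,700 by $485,600, which is 98 full-or-partial $5,000 increments; reduction = 98 × $25 = $2,450, leaving $1,675.
Child Tax Credit: $559,300 is at or below the $690,000 threshold, so the full $4,475 applies.
First-Time Homebuyer Credit: $559,300 is at or below the $753,500 threshold, so the full $2,710 applies.
Total: $1,675 + $4,475 + $2,710 = $8,860.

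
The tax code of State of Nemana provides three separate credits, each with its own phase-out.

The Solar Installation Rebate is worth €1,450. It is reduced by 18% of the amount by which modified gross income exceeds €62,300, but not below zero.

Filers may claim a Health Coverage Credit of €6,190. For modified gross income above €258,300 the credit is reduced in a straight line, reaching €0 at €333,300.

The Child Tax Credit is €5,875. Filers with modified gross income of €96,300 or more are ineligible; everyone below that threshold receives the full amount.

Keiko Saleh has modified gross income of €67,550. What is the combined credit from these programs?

€12,570

Solar Installation Rebate: 18% of the €5,250 excess over €62,300 is €945; credit = €1,450 − €945 = €505.
Health Coverage Credit: €67,550 is at or below the €258,300 threshold, so the full €6,190 applies.
Child Tax Credit: €67,550 is below the €96,300 cutoff, so the full €5,875 applies.
Total: €505 + €6,190 + €5,875 = €12,570.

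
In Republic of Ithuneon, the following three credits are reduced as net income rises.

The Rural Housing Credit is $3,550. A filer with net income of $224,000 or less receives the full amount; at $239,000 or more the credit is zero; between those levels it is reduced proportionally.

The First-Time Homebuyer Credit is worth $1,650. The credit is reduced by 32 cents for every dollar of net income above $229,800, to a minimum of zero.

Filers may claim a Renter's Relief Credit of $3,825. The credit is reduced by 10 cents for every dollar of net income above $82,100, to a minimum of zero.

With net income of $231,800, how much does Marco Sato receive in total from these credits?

$2,714

Rural Housing Credit: $231,800 is $7,800 into a $15,000 phase-out range, leaving 7,200/15,000 of the credit: $3,550 × 7,200/15,000 = $1,704.
First-Time Homebuyer Credit: 32% of the $2,000 excess over $229,800 is $640; credit = $1,650 − $640 = $1,010.
Renter's Relief Credit: 10% of the $149,700 excess over $82,100 is $14,970 ≥ base, so the credit is $0.
Total: $1,704 + $1,010 + $0 = $2,714.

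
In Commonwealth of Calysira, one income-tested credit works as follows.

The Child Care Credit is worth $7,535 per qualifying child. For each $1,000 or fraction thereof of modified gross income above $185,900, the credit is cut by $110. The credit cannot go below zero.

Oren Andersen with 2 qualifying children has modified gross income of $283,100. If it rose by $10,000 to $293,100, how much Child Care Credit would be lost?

$1,100

At $283,100 — base = 2 × $7,535 = $15,070. income exceeds $185,900 by $97,200, which is 98 full-or-partial $1,000 increments; reduction = 98 × $110 = $10,780, leaving $4,290.
At $293,100 — base = 2 × $7,535 = $15,070. income exceeds $185,900 by $107,200, which is 108 full-or-partial $1,000 increments; reduction = 108 × $110 = $11,880, leaving $3,190.
Lost: $4,290 − $3,190 = $1,100.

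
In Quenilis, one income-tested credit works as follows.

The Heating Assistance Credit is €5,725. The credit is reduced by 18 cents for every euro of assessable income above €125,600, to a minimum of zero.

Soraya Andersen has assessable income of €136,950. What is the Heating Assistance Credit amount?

Heating Assistance Credit: 18% of the €11,350 excess over €125,600 is €2,043; credit = €5,725 − €2,043 = €3,682.

€3,682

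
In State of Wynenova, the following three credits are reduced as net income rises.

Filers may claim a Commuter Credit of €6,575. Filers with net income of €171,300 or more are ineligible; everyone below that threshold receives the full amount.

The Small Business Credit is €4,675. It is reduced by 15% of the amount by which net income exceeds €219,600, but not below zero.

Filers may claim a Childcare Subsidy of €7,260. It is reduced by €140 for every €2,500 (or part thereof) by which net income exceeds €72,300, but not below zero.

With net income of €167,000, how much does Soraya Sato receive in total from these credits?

€13,190

Commuter Credit: €167,000 is below the €171,300 cutoff, so the full €6,575 applies.
Small Business Credit: €167,000 is at or below the €219,600 threshold, so the full €4,675 applies.
Childcare Subsidy: income exceeds €72,300 by €94,700, which is 38 full-or-partial €2,500 increments; reduction = 38 × €140 = €5,320, leaving €1,940.
Total: €6,575 + €4,675 + €1,940 = €13,190.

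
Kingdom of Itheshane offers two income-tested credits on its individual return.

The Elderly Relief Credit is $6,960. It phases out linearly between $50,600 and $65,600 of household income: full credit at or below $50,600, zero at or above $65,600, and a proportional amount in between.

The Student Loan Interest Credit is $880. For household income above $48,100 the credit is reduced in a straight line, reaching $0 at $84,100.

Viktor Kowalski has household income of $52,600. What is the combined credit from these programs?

$6,802

Elderly Relief Credit: $52,600 is $2,000 into a $15,000 phase-out range, leaving 13,000/15,000 of the credit: $6,960 × 13,000/15,000 = $6,032.
Student Loan Interest Credit: $52,600 is $4,500 into a $36,000 phase-out range, leaving 31,500/36,000 of the credit: $880 × 31,500/36,000 = $770.
Total: $6,032 + $770 = $6,802.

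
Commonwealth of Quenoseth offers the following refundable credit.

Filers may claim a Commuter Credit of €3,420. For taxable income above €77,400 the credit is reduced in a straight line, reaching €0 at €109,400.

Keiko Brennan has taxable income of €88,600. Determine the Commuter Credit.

€2,223

Commuter Credit: €88,600 is €11,200 into a €32,000 phase-out range, leaving 20,800/32,000 of the credit: €3,420 × 20,800/32,000 = €2,223.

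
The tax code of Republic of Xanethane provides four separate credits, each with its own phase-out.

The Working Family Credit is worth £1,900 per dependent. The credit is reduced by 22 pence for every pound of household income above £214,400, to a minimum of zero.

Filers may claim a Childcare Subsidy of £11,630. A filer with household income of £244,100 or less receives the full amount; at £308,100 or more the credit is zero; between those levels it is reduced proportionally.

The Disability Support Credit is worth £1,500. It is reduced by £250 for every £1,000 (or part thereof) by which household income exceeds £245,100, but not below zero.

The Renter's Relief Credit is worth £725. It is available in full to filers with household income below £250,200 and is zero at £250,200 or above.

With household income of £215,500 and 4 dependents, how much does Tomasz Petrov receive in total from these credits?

£21,213

Working Family Credit: base = 4 × £1,900 = £7,600. 22% of the £1,100 excess over £214,400 is £242; credit = £7,600 − £242 = £7,358.
Childcare Subsidy: £215,500 is at or below the £244,100 threshold, so the full £11,630 applies.
Disability Support Credit: £215,500 is at or below the £245,100 threshold, so the full £1,500 applies.
Renter's Relief Credit: £215,500 is below the £250,200 cutoff, so the full £725 applies.
Total: £7,358 + £11,630 + £1,500 + £725 = £21,213.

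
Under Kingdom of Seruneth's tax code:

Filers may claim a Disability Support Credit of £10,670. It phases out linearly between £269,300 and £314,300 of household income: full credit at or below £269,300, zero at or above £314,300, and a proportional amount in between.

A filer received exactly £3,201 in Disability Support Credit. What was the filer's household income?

£300,800

£3,201 is 3,201/10,670 of the full £10,670, so 7,469/10,670 of the £45,000 range has been used: income = £269,300 + £45,000 × 7,469/10,670 = £300,800.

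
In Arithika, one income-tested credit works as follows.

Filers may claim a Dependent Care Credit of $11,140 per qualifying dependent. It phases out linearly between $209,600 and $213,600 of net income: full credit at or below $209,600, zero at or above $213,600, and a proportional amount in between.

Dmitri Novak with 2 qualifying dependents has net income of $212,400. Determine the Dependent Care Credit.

Dependent Care Credit: base = 2 × $11,140 = $22,280. $212,400 is $2,800 into a $4,000 phase-out range, leaving 1,200/4,000 of the credit: $22,280 × 1,200/4,000 = $6,684.

$6,684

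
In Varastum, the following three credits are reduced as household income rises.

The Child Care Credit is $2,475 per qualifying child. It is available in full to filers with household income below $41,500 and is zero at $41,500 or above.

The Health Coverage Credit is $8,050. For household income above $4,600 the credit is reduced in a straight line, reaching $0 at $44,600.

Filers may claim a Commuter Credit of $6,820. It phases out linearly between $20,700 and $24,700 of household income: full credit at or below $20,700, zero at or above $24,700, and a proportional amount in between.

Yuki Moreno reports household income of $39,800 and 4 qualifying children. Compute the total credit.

Child Care Credit: base = 4 × $2,475 = $9,900. $39,800 is below the $41,500 cutoff, so the full $9,900 applies.
Health Coverage Credit: $39,800 is $35,200 into a $40,000 phase-out range, leaving 4,800/40,000 of the credit: $8,050 × 4,800/40,000 = $966.
Commuter Credit: $39,800 is at or above $24,700, so the credit is $0.
Total: $9,900 + $966 + $0 = $10,866.

$10,866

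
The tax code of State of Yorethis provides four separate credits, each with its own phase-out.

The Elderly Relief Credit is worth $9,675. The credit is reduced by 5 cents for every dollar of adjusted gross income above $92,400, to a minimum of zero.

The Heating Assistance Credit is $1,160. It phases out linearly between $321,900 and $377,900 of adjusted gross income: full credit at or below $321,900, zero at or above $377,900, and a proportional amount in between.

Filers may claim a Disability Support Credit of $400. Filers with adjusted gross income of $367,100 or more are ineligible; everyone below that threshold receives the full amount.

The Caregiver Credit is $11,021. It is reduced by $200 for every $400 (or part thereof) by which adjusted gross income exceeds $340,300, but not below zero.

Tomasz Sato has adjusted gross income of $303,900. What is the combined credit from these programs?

$12,581

Elderly Relief Credit: 5% of the $211,500 excess over $92,400 is $10,575 ≥ base, so the credit is $0.
Heating Assistance Credit: $303,900 is at or below the $321,900 threshold, so the full $1,160 applies.
Disability Support Credit: $303,900 is below the $367,100 cutoff, so the full $400 applies.
Caregiver Credit: $303,900 is at or below the $340,300 threshold, so the full $11,021 applies.
Total: $0 + $1,160 + $400 + $11,021 = $12,581.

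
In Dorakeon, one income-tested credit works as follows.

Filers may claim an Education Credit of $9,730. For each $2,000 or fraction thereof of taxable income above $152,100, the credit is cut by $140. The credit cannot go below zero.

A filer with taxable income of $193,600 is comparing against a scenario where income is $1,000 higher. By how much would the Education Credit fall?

At $193,600 — income exceeds $152,100 by $41,500, which is 21 full-or-partial $2,000 increments; reduction = 21 × $140 = $2,940, leaving $6,790.
At $194,600 — income exceeds $152,100 by $42,500, which is 22 full-or-partial $2,000 increments; reduction = 22 × $140 = $3,080, leaving $6,650.
Lost: $6,790 − $6,650 = $140.

$140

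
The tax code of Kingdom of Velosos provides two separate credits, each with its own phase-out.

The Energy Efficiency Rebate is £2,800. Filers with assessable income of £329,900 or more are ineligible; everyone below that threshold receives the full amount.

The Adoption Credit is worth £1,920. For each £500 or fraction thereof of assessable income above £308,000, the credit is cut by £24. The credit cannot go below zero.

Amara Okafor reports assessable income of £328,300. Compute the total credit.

£3,736

Energy Efficiency Rebate: £328,300 is below the £329,900 cutoff, so the full £2,800 applies.
Adoption Credit: income exceeds £308,000 by £20,300, which is 41 full-or-partial £500 increments; reduction = 41 × £24 = £984, leaving £936.
Total: £2,800 + £936 = £3,736.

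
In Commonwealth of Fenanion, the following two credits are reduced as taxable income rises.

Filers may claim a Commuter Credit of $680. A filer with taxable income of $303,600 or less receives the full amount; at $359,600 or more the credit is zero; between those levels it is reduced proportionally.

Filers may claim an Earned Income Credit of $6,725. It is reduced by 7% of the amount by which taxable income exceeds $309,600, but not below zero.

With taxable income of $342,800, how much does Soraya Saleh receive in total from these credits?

Commuter Credit: $342,800 is $39,200 into a $56,000 phase-out range, leaving 16,800/56,000 of the credit: $680 × 16,800/56,000 = $204.
Earned Income Credit: 7% of the $33,200 excess over $309,600 is $2,324; credit = $6,725 − $2,324 = $4,401.
Total: $204 + $4,401 = $4,605.

$4,605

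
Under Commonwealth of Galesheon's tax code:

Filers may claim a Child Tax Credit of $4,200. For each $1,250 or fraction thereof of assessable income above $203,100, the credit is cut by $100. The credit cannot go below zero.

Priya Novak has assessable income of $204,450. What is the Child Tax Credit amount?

Child Tax Credit: income exceeds $203,100 by $1,350, which is 2 full-or-partial $1,250 increments; reduction = 2 × $100 = $200, leaving $4,000.

$4,000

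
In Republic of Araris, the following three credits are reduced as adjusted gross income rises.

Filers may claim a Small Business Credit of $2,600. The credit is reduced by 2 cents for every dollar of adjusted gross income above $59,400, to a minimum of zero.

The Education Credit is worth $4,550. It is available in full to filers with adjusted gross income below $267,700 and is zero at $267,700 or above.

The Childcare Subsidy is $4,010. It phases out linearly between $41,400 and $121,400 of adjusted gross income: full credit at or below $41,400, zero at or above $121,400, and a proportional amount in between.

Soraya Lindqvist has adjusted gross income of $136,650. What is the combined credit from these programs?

$5,605

Small Business Credit: 2% of the $77,250 excess over $59,400 is $1,545; credit = $2,600 − $1,545 = $1,055.
Education Credit: $136,650 is below the $267,700 cutoff, so the full $4,550 applies.
Childcare Subsidy: $136,650 is at or above $121,400, so the credit is $0.
Total: $1,055 + $4,550 + $0 = $5,605.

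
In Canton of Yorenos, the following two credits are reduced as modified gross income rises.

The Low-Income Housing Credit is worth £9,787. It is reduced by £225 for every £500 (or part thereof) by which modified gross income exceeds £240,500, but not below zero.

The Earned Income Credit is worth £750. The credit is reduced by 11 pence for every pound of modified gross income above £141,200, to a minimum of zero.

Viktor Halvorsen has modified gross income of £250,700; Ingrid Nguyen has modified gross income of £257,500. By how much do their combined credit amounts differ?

Viktor (£250,700): Low-Income Housing Credit: income exceeds £240,500 by £10,200, which is 21 full-or-partial £500 increments; reduction = 21 × £225 = £4,725, leaving £5,062. Earned Income Credit: 11% of the £109,500 excess over £141,200 is £12,045 ≥ base, so the credit is £0. total £5,062 + £0 = £5,062
Ingrid (£257,500): Low-Income Housing Credit: income exceeds £240,500 by £17,000, which is 34 full-or-partial £500 increments; reduction = 34 × £225 = £7,650, leaving £2,137. Earned Income Credit: 11% of the £116,300 excess over £141,200 is £12,793 ≥ base, so the credit is £0. total £2,137 + £0 = £2,137
Difference: |£5,062 − £2,137| = £2,925.

£2,925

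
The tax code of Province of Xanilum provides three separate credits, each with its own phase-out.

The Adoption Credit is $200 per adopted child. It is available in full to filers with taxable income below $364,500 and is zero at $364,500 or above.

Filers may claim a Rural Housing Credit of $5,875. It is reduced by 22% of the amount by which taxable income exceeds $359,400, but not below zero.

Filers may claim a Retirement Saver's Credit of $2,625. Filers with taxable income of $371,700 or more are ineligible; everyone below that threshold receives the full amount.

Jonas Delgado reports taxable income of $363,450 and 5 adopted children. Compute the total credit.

$8,609

Adoption Credit: base = 5 × $200 = $1,000. $363,450 is below the $364,500 cutoff, so the full $1,000 applies.
Rural Housing Credit: 22% of the $4,050 excess over $359,400 is $891; credit = $5,875 − $891 = $4,984.
Retirement Saver's Credit: $363,450 is below the $371,700 cutoff, so the full $2,625 applies.
Total: $1,000 + $4,984 + $2,625 = $8,609.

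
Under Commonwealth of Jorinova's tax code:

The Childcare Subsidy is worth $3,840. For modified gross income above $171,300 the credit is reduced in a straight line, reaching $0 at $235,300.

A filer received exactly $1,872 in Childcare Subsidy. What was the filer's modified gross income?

$1,872 is 1,872/3,840 of the full $3,840, so 1,968/3,840 of the $64,000 range has been used: income = $171,300 + $64,000 × 1,968/3,840 = $204,100.

$204,100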